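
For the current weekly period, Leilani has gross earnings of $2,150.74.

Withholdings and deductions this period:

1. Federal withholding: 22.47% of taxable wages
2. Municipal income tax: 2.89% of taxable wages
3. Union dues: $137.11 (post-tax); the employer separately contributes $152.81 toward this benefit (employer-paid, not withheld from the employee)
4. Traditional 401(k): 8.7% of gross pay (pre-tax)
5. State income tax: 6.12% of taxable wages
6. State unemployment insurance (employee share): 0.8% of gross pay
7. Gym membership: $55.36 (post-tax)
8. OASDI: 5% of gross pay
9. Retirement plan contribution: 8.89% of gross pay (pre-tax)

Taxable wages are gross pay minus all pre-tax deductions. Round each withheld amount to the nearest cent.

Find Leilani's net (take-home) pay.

$897.25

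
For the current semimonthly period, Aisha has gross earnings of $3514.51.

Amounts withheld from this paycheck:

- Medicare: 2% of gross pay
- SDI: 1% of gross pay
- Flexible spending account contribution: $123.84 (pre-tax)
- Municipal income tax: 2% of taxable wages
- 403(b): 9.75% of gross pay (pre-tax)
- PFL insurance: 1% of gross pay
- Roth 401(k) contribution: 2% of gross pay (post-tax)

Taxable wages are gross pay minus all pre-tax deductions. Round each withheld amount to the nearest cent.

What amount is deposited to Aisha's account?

Flexible spending account contribution: $123.84
403(b): $3514.51 × 0.0975 = $342.66
Pre-tax total = $123.84 + $342.66 = $466.50
Taxable wages = $3514.51 − $466.50 = $3048.01
Municipal income tax: $3048.01 × 0.02 = $60.96
PFL insurance: $3514.51 × 0.01 = $35.15
Medicare: $3514.51 × 0.02 = $70.29
SDI: $3514.51 × 0.01 = $35.15
Roth 401(k) contribution: $3514.51 × 0.02 = $70.29
Total deductions = $123.84 + $342.66 + $60.96 + $35.15 + $70.29 + $35.15 + $70.29 = $738.34
Net pay = $3514.51 − $738.34 = $2776.17

$2776.17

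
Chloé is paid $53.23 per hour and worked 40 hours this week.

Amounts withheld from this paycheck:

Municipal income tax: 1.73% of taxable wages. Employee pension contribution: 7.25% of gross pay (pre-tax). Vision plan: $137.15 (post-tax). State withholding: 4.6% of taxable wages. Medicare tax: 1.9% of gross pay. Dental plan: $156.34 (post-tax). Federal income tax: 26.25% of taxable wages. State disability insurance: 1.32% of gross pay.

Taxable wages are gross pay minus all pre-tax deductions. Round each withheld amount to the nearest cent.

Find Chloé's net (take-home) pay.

$969.39

Gross pay: 40 × $53.23 = $2,129.20
Employee pension contribution: $2,129.20 × 0.0725 = $154.37
Taxable wages = $2,129.20 − $154.37 = $1,974.83
Federal income tax: $1,974.83 × 0.2625 = $518.39
Municipal income tax: $1,974.83 × 0.0173 = $34.16
State withholding: $1,974.83 × 0.046 = $90.84
State disability insurance: $2,129.20 × 0.0132 = $28.11
Medicare tax: $2,129.20 × 0.019 = $40.45
Vision plan: $137.15
Dental plan: $156.34
Total deductions = $154.37 + $518.39 + $34.16 + $90.84 + $28.11 + $40.45 + $137.15 + $156.34 = $1,159.81
Net pay = $2,129.20 − $1,159.81 = $969.39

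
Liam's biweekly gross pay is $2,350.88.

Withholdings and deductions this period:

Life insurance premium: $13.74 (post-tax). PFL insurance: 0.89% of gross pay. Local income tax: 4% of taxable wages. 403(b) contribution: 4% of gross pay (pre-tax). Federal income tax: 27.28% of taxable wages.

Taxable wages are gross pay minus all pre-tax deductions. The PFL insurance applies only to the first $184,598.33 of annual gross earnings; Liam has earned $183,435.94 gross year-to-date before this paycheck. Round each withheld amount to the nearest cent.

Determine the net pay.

$1,526.81

403(b) contribution: $2,350.88 × 0.04 = $94.04
Taxable wages = $2,350.88 − $94.04 = $2,256.84
Local income tax: $2,256.84 × 0.04 = $90.27
Federal income tax: $2,256.84 × 0.2728 = $615.67
PFL insurance: only $184,598.33 − $183,435.94 = $1,162.39 of this check is subject → $1,162.39 × 0.0089 = $10.35
Life insurance premium: $13.74
Total deductions = $94.04 + $90.27 + $615.67 + $10.35 + $13.74 = $824.07
Net pay = $2,350.88 − $824.07 = $1,526.81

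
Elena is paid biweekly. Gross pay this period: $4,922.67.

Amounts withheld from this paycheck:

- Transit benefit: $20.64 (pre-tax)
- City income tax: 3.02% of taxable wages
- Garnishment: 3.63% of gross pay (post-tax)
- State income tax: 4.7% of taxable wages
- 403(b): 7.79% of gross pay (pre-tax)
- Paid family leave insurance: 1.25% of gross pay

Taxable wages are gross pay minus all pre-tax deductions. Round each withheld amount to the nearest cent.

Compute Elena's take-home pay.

Transit benefit: $20.64
403(b): $4,922.67 × 0.0779 = $383.48
Pre-tax total = $20.64 + $383.48 = $404.12
Taxable wages = $4,922.67 − $404.12 = $4,518.55
City income tax: $4,518.55 × 0.0302 = $136.46
State income tax: $4,518.55 × 0.047 = $212.37
Paid family leave insurance: $4,922.67 × 0.0125 = $61.53
Garnishment: $4,922.67 × 0.0363 = $178.69
Total deductions = $20.64 + $383.48 + $136.46 + $212.37 + $61.53 + $178.69 = $993.17
Net pay = $4,922.67 − $993.17 = $3,929.50

$3,929.50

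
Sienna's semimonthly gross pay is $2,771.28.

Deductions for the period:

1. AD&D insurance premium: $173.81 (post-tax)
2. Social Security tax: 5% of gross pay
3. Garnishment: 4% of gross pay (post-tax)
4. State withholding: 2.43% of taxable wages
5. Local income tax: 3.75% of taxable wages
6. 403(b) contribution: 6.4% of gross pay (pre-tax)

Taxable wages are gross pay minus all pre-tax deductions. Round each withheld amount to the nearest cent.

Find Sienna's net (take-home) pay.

$2,010.40

403(b) contribution: $2,771.28 × 0.064 = $177.36
Taxable wages = $2,771.28 − $177.36 = $2,593.92
Local income tax: $2,593.92 × 0.0375 = $97.27
State withholding: $2,593.92 × 0.0243 = $63.03
Social Security tax: $2,771.28 × 0.05 = $138.56
AD&D insurance premium: $173.81
Garnishment: $2,771.28 × 0.04 = $110.85
Total deductions = $177.36 + $97.27 + $63.03 + $138.56 + $173.81 + $110.85 = $760.88
Net pay = $2,771.28 − $760.88 = $2,010.40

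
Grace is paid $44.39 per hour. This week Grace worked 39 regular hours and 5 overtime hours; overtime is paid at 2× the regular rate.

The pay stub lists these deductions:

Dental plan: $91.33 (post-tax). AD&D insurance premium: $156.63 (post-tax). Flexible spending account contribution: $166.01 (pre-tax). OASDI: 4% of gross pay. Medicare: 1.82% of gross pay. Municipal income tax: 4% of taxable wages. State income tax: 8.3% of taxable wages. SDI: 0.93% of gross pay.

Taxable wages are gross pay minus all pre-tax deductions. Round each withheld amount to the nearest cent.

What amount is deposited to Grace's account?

Regular pay: 39 × $44.39 = $1,731.21
Overtime pay: 5 × $44.39 × 2 = $443.90
Gross pay = $1,731.21 + $443.90 = $2,175.11
Flexible spending account contribution: $166.01
Taxable wages = $2,175.11 − $166.01 = $2,009.10
Municipal income tax: $2,009.10 × 0.04 = $80.36
State income tax: $2,009.10 × 0.083 = $166.76
OASDI: $2,175.11 × 0.04 = $87.00
Medicare: $2,175.11 × 0.0182 = $39.59
SDI: $2,175.11 × 0.0093 = $20.23
AD&D insurance premium: $156.63
Dental plan: $91.33
Total deductions = $166.01 + $80.36 + $166.76 + $87.00 + $39.59 + $20.23 + $156.63 + $91.33 = $807.91
Net pay = $2,175.11 − $807.91 = $1,367.20

$1,367.20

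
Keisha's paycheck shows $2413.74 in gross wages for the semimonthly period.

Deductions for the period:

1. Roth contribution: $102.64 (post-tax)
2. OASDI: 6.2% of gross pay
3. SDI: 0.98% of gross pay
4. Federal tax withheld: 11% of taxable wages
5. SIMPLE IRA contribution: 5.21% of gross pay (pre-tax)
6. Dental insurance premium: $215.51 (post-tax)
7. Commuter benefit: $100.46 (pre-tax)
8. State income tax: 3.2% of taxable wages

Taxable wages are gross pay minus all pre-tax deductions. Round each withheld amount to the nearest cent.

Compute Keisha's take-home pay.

$1385.44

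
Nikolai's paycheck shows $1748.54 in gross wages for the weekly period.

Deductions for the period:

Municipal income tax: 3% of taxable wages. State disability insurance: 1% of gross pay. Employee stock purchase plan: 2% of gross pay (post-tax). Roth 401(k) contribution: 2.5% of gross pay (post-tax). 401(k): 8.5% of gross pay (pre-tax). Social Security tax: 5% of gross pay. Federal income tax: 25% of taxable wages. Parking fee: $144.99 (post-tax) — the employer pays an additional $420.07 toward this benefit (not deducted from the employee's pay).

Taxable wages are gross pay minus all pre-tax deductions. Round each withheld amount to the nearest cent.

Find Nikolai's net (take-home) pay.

$823.34

401(k): $1748.54 × 0.085 = $148.63
Taxable wages = $1748.54 − $148.63 = $1599.91
Federal income tax: $1599.91 × 0.25 = $399.98
Municipal income tax: $1599.91 × 0.03 = $48.00
State disability insurance: $1748.54 × 0.01 = $17.49
Social Security tax: $1748.54 × 0.05 = $87.43
Employee stock purchase plan: $1748.54 × 0.02 = $34.97
Parking fee: $144.99
Roth 401(k) contribution: $1748.54 × 0.025 = $43.71
(Employer's $420.07 toward parking fee is not withheld from the employee.)
Total deductions = $148.63 + $399.98 + $48.00 + $17.49 + $87.43 + $34.97 + $144.99 + $43.71 = $925.20
Net pay = $1748.54 − $925.20 = $823.34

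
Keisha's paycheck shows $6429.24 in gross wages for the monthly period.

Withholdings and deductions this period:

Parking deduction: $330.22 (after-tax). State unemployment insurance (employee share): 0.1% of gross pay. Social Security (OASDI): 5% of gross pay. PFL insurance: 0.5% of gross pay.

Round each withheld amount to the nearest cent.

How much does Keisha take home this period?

State unemployment insurance (employee share): $6429.24 × 0.001 = $6.43
Social Security (OASDI): $6429.24 × 0.05 = $321.46
PFL insurance: $6429.24 × 0.005 = $32.15
Parking deduction: $330.22
Total deductions = $6.43 + $321.46 + $32.15 + $330.22 = $690.26
Net pay = $6429.24 − $690.26 = $5738.98

$5738.98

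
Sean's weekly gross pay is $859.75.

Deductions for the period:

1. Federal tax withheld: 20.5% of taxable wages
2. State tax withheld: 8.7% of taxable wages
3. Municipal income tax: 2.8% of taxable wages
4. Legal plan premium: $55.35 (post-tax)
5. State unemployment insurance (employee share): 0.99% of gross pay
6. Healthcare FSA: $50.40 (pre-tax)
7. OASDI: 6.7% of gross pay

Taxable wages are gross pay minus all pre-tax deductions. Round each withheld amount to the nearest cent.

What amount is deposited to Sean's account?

Healthcare FSA: $50.40
Taxable wages = $859.75 − $50.40 = $809.35
Federal tax withheld: $809.35 × 0.205 = $165.92
State tax withheld: $809.35 × 0.087 = $70.41
Municipal income tax: $809.35 × 0.028 = $22.66
OASDI: $859.75 × 0.067 = $57.60
State unemployment insurance (employee share): $859.75 × 0.0099 = $8.51
Legal plan premium: $55.35
Total deductions = $50.40 + $165.92 + $70.41 + $22.66 + $57.60 + $8.51 + $55.35 = $430.85
Net pay = $859.75 − $430.85 = $428.90

$428.90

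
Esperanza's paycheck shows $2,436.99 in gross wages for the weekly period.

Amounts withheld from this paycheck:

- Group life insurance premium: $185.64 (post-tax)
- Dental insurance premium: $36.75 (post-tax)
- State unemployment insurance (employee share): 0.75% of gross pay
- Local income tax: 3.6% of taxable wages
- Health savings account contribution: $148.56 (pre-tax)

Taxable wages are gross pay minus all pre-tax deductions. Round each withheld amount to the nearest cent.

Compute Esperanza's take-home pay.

$1,965.38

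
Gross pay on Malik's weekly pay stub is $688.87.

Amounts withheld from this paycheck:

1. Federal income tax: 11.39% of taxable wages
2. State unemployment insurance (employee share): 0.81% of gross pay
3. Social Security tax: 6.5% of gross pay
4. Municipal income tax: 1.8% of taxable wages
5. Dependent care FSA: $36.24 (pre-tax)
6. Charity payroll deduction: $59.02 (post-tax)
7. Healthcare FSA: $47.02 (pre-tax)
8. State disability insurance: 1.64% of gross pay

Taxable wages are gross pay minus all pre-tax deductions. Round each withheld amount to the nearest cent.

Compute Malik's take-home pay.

$405.05

Dependent care FSA: $36.24
Healthcare FSA: $47.02
Pre-tax total = $36.24 + $47.02 = $83.26
Taxable wages = $688.87 − $83.26 = $605.61
Federal income tax: $605.61 × 0.1139 = $68.98
Municipal income tax: $605.61 × 0.018 = $10.90
State disability insurance: $688.87 × 0.0164 = $11.30
Social Security tax: $688.87 × 0.065 = $44.78
State unemployment insurance (employee share): $688.87 × 0.0081 = $5.58
Charity payroll deduction: $59.02
Total deductions = $36.24 + $47.02 + $68.98 + $10.90 + $11.30 + $44.78 + $5.58 + $59.02 = $283.82
Net pay = $688.87 − $283.82 = $405.05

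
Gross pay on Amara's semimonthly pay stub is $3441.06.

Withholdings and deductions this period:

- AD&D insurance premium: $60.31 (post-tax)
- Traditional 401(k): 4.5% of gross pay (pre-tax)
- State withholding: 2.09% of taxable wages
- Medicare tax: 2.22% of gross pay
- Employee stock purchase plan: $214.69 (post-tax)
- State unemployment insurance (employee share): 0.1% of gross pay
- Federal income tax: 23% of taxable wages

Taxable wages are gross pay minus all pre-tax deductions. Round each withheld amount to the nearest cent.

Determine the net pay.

Traditional 401(k): $3441.06 × 0.045 = $154.85
Taxable wages = $3441.06 − $154.85 = $3286.21
State withholding: $3286.21 × 0.0209 = $68.68
Federal income tax: $3286.21 × 0.23 = $755.83
Medicare tax: $3441.06 × 0.0222 = $76.39
State unemployment insurance (employee share): $3441.06 × 0.001 = $3.44
Employee stock purchase plan: $214.69
AD&D insurance premium: $60.31
Total deductions = $154.85 + $68.68 + $755.83 + $76.39 + $3.44 + $214.69 + $60.31 = $1334.19
Net pay = $3441.06 − $1334.19 = $2106.87

$2106.87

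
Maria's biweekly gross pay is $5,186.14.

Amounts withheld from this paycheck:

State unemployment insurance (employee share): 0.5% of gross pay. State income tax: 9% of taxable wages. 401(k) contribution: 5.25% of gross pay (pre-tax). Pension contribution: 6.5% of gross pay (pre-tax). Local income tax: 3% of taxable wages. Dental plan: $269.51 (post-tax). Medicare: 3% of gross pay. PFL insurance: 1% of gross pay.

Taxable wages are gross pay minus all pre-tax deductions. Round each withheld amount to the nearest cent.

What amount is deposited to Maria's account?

$3,524.68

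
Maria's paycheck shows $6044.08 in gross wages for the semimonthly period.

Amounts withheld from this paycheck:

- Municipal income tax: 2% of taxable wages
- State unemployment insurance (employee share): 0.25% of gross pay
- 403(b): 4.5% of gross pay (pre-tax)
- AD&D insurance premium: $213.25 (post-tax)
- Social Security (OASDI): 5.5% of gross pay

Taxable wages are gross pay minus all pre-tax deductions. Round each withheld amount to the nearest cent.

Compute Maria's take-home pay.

403(b): $6044.08 × 0.045 = $271.98
Taxable wages = $6044.08 − $271.98 = $5772.10
Municipal income tax: $5772.10 × 0.02 = $115.44
State unemployment insurance (employee share): $6044.08 × 0.0025 = $15.11
Social Security (OASDI): $6044.08 × 0.055 = $332.42
AD&D insurance premium: $213.25
Total deductions = $271.98 + $115.44 + $15.11 + $332.42 + $213.25 = $948.20
Net pay = $6044.08 − $948.20 = $5095.88

$5095.88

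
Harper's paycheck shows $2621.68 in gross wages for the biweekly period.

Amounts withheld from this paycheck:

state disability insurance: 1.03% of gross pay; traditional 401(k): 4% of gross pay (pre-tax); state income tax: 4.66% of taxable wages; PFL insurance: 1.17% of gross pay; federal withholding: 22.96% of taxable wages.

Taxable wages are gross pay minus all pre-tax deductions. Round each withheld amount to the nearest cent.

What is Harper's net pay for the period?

$1764.00

Traditional 401(k): $2621.68 × 0.04 = $104.87
Taxable wages = $2621.68 − $104.87 = $2516.81
Federal withholding: $2516.81 × 0.2296 = $577.86
State income tax: $2516.81 × 0.0466 = $117.28
State disability insurance: $2621.68 × 0.0103 = $27.00
PFL insurance: $2621.68 × 0.0117 = $30.67
Total deductions = $104.87 + $577.86 + $117.28 + $27.00 + $30.67 = $857.68
Net pay = $2621.68 − $857.68 = $1764.00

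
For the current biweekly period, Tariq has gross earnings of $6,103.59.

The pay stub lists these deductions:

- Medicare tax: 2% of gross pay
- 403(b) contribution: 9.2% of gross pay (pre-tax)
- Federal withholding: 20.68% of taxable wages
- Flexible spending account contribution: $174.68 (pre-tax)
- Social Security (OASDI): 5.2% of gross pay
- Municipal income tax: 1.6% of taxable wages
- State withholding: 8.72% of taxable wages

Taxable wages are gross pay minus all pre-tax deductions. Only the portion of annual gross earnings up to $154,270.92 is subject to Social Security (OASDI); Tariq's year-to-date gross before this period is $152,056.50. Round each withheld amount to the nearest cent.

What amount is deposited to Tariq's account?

Flexible spending account contribution: $174.68
403(b) contribution: $6,103.59 × 0.092 = $561.53
Pre-tax total = $174.68 + $561.53 = $736.21
Taxable wages = $6,103.59 − $736.21 = $5,367.38
Municipal income tax: $5,367.38 × 0.016 = $85.88
State withholding: $5,367.38 × 0.0872 = $468.04
Federal withholding: $5,367.38 × 0.2068 = $1,109.97
Medicare tax: $6,103.59 × 0.02 = $122.07
Social Security (OASDI): only $154,270.92 − $152,056.50 = $2,214.42 of this check is subject → $2,214.42 × 0.052 = $115.15
Total deductions = $174.68 + $561.53 + $85.88 + $468.04 + $1,109.97 + $122.07 + $115.15 = $2,637.32
Net pay = $6,103.59 − $2,637.32 = $3,466.27

$3,466.27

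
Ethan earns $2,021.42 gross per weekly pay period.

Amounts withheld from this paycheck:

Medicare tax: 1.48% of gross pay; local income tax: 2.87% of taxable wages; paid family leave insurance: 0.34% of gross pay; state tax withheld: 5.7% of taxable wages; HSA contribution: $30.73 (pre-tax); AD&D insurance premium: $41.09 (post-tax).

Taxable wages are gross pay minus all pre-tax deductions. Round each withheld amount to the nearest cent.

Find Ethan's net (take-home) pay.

$1,742.21

HSA contribution: $30.73
Taxable wages = $2,021.42 − $30.73 = $1,990.69
Local income tax: $1,990.69 × 0.0287 = $57.13
State tax withheld: $1,990.69 × 0.057 = $113.47
Medicare tax: $2,021.42 × 0.0148 = $29.92
Paid family leave insurance: $2,021.42 × 0.0034 = $6.87
AD&D insurance premium: $41.09
Total deductions = $30.73 + $57.13 + $113.47 + $29.92 + $6.87 + $41.09 = $279.21
Net pay = $2,021.42 − $279.21 = $1,742.21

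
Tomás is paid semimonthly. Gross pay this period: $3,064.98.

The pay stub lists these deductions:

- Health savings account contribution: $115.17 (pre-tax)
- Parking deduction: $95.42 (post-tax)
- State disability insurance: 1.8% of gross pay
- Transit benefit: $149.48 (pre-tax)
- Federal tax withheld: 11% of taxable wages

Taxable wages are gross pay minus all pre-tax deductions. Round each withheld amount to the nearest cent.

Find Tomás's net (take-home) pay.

Transit benefit: $149.48
Health savings account contribution: $115.17
Pre-tax total = $149.48 + $115.17 = $264.65
Taxable wages = $3,064.98 − $264.65 = $2,800.33
Federal tax withheld: $2,800.33 × 0.11 = $308.04
State disability insurance: $3,064.98 × 0.018 = $55.17
Parking deduction: $95.42
Total deductions = $149.48 + $115.17 + $308.04 + $55.17 + $95.42 = $723.28
Net pay = $3,064.98 − $723.28 = $2,341.70

$2,341.70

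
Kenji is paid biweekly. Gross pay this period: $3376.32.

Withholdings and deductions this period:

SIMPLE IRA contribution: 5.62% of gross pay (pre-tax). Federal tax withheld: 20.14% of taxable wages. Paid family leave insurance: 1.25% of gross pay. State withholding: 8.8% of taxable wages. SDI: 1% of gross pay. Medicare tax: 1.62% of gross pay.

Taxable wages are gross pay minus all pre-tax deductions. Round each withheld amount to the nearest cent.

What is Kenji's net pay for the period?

$2133.71

SIMPLE IRA contribution: $3376.32 × 0.0562 = $189.75
Taxable wages = $3376.32 − $189.75 = $3186.57
Federal tax withheld: $3186.57 × 0.2014 = $641.78
State withholding: $3186.57 × 0.088 = $280.42
SDI: $3376.32 × 0.01 = $33.76
Paid family leave insurance: $3376.32 × 0.0125 = $42.20
Medicare tax: $3376.32 × 0.0162 = $54.70
Total deductions = $189.75 + $641.78 + $280.42 + $33.76 + $42.20 + $54.70 = $1242.61
Net pay = $3376.32 − $1242.61 = $2133.71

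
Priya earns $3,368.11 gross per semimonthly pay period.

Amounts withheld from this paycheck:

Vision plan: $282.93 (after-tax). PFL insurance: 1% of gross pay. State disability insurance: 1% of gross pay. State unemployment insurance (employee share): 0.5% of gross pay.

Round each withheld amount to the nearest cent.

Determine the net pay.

$3,000.98

State disability insurance: $3,368.11 × 0.01 = $33.68
State unemployment insurance (employee share): $3,368.11 × 0.005 = $16.84
PFL insurance: $3,368.11 × 0.01 = $33.68
Vision plan: $282.93
Total deductions = $33.68 + $16.84 + $33.68 + $282.93 = $367.13
Net pay = $3,368.11 − $367.13 = $3,000.98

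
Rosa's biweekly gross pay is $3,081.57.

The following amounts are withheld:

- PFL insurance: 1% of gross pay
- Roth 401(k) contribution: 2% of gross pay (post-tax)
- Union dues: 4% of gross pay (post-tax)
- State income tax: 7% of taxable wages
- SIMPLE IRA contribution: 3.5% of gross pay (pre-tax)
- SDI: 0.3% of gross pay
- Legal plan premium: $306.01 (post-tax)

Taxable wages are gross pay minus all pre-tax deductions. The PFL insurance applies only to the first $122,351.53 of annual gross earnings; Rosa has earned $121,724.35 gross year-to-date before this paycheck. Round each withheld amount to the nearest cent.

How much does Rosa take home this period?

SIMPLE IRA contribution: $3,081.57 × 0.035 = $107.85
Taxable wages = $3,081.57 − $107.85 = $2,973.72
State income tax: $2,973.72 × 0.07 = $208.16
PFL insurance: only $122,351.53 − $121,724.35 = $627.18 of this check is subject → $627.18 × 0.01 = $6.27
SDI: $3,081.57 × 0.003 = $9.24
Roth 401(k) contribution: $3,081.57 × 0.02 = $61.63
Union dues: $3,081.57 × 0.04 = $123.26
Legal plan premium: $306.01
Total deductions = $107.85 + $208.16 + $6.27 + $9.24 + $61.63 + $123.26 + $306.01 = $822.42
Net pay = $3,081.57 − $822.42 = $2,259.15

$2,259.15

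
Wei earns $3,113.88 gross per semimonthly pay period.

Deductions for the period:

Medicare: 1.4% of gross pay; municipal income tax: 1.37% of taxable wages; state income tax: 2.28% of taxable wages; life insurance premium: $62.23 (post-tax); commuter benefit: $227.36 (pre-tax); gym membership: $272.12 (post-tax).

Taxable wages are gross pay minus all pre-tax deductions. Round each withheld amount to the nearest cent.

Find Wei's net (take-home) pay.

$2,403.22

Commuter benefit: $227.36
Taxable wages = $3,113.88 − $227.36 = $2,886.52
Municipal income tax: $2,886.52 × 0.0137 = $39.55
State income tax: $2,886.52 × 0.0228 = $65.81
Medicare: $3,113.88 × 0.014 = $43.59
Gym membership: $272.12
Life insurance premium: $62.23
Total deductions = $227.36 + $39.55 + $65.81 + $43.59 + $272.12 + $62.23 = $710.66
Net pay = $3,113.88 − $710.66 = $2,403.22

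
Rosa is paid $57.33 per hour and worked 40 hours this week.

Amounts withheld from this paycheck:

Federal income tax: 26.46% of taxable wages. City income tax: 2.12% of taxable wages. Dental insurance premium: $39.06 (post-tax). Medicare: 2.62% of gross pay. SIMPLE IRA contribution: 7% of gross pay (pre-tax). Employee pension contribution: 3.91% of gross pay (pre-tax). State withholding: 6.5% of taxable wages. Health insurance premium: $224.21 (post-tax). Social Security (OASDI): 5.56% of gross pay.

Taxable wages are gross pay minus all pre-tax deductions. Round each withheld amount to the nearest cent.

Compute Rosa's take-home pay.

$875.48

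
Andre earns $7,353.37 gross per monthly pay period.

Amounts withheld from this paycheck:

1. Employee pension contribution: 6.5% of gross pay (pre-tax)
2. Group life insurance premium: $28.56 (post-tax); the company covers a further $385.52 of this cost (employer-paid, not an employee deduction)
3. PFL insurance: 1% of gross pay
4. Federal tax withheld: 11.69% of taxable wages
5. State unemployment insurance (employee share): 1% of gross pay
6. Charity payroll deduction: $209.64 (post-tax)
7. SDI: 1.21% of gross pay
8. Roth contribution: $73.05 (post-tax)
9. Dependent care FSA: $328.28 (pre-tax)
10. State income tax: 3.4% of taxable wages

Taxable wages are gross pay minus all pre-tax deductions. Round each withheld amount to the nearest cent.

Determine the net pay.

Dependent care FSA: $328.28
Employee pension contribution: $7,353.37 × 0.065 = $477.97
Pre-tax total = $328.28 + $477.97 = $806.25
Taxable wages = $7,353.37 − $806.25 = $6,547.12
State income tax: $6,547.12 × 0.034 = $222.60
Federal tax withheld: $6,547.12 × 0.1169 = $765.36
SDI: $7,353.37 × 0.0121 = $88.98
State unemployment insurance (employee share): $7,353.37 × 0.01 = $73.53
PFL insurance: $7,353.37 × 0.01 = $73.53
Charity payroll deduction: $209.64
Roth contribution: $73.05
Group life insurance premium: $28.56
(Employer's $385.52 toward group life insurance premium is not withheld from the employee.)
Total deductions = $328.28 + $477.97 + $222.60 + $765.36 + $88.98 + $73.53 + $73.53 + $209.64 + $73.05 + $28.56 = $2,341.50
Net pay = $7,353.37 − $2,341.50 = $5,011.87

$5,011.87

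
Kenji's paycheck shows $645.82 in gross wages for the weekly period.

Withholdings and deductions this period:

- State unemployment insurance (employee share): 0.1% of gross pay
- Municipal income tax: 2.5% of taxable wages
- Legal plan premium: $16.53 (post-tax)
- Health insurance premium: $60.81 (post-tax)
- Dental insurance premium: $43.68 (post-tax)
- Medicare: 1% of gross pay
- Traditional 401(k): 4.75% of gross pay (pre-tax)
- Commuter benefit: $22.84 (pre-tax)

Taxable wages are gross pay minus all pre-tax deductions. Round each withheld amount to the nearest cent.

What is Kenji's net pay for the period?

Traditional 401(k): $645.82 × 0.0475 = $30.68
Commuter benefit: $22.84
Pre-tax total = $30.68 + $22.84 = $53.52
Taxable wages = $645.82 − $53.52 = $592.30
Municipal income tax: $592.30 × 0.025 = $14.81
State unemployment insurance (employee share): $645.82 × 0.001 = $0.65
Medicare: $645.82 × 0.01 = $6.46
Dental insurance premium: $43.68
Legal plan premium: $16.53
Health insurance premium: $60.81
Total deductions = $30.68 + $22.84 + $14.81 + $0.65 + $6.46 + $43.68 + $16.53 + $60.81 = $196.46
Net pay = $645.82 − $196.46 = $449.36

$449.36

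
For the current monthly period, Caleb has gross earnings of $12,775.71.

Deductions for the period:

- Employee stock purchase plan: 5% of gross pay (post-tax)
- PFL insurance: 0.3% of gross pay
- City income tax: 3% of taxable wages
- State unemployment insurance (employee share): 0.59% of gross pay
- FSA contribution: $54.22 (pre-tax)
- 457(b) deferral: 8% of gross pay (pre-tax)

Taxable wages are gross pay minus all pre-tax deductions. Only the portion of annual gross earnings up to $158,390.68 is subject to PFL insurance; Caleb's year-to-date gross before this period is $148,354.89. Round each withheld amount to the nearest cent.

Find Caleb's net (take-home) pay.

$10,604.17

FSA contribution: $54.22
457(b) deferral: $12,775.71 × 0.08 = $1,022.06
Pre-tax total = $54.22 + $1,022.06 = $1,076.28
Taxable wages = $12,775.71 − $1,076.28 = $11,699.43
City income tax: $11,699.43 × 0.03 = $350.98
State unemployment insurance (employee share): $12,775.71 × 0.0059 = $75.38
PFL insurance: only $158,390.68 − $148,354.89 = $10,035.79 of this check is subject → $10,035.79 × 0.003 = $30.11
Employee stock purchase plan: $12,775.71 × 0.05 = $638.79
Total deductions = $54.22 + $1,022.06 + $350.98 + $75.38 + $30.11 + $638.79 = $2,171.54
Net pay = $12,775.71 − $2,171.54 = $10,604.17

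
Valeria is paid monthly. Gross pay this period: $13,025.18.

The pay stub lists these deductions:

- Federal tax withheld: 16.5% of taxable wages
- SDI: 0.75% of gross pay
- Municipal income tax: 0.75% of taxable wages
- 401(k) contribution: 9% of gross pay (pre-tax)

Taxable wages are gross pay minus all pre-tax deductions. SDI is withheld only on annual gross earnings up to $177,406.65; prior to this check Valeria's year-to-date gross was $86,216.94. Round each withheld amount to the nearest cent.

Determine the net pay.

$9,710.59

401(k) contribution: $13,025.18 × 0.09 = $1,172.27
Taxable wages = $13,025.18 − $1,172.27 = $11,852.91
Municipal income tax: $11,852.91 × 0.0075 = $88.90
Federal tax withheld: $11,852.91 × 0.165 = $1,955.73
SDI: cap not yet reached, full $13,025.18 is subject → $13,025.18 × 0.0075 = $97.69
Total deductions = $1,172.27 + $88.90 + $1,955.73 + $97.69 = $3,314.59
Net pay = $13,025.18 − $3,314.59 = $9,710.59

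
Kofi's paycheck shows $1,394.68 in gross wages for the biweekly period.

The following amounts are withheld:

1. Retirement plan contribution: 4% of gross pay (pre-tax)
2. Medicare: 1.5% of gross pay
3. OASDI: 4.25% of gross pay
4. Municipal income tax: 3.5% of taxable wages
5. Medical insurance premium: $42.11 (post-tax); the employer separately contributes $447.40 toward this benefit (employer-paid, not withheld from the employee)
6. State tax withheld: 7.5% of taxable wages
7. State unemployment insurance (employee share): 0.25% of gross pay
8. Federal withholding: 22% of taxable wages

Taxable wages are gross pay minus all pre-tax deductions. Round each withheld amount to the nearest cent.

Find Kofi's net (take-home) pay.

Retirement plan contribution: $1,394.68 × 0.04 = $55.79
Taxable wages = $1,394.68 − $55.79 = $1,338.89
Municipal income tax: $1,338.89 × 0.035 = $46.86
State tax withheld: $1,338.89 × 0.075 = $100.42
Federal withholding: $1,338.89 × 0.22 = $294.56
State unemployment insurance (employee share): $1,394.68 × 0.0025 = $3.49
OASDI: $1,394.68 × 0.0425 = $59.27
Medicare: $1,394.68 × 0.015 = $20.92
Medical insurance premium: $42.11
(Employer's $447.40 toward medical insurance premium is not withheld from the employee.)
Total deductions = $55.79 + $46.86 + $100.42 + $294.56 + $3.49 + $59.27 + $20.92 + $42.11 = $623.42
Net pay = $1,394.68 − $623.42 = $771.26

$771.26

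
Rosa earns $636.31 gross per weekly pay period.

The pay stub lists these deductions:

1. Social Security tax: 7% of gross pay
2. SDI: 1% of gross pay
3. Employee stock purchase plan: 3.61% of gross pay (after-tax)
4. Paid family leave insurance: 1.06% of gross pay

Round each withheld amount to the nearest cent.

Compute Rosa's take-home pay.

$555.70

Paid family leave insurance: $636.31 × 0.0106 = $6.74
SDI: $636.31 × 0.01 = $6.36
Social Security tax: $636.31 × 0.07 = $44.54
Employee stock purchase plan: $636.31 × 0.0361 = $22.97
Total deductions = $6.74 + $6.36 + $44.54 + $22.97 = $80.61
Net pay = $636.31 − $80.61 = $555.70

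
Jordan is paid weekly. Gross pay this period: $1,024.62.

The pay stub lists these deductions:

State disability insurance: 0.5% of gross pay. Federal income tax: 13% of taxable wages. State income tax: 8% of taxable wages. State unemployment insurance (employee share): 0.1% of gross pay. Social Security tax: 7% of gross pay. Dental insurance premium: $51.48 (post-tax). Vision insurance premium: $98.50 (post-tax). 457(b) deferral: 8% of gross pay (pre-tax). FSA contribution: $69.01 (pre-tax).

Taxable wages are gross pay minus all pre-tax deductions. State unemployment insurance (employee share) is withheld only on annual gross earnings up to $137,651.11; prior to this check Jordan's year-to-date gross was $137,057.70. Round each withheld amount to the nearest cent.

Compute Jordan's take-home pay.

$462.77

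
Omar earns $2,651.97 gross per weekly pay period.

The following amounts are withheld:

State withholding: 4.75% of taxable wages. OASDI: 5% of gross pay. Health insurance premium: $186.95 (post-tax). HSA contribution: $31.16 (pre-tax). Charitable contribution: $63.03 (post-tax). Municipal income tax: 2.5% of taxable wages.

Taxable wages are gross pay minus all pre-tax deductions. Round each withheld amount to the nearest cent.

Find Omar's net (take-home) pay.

$2,048.22

HSA contribution: $31.16
Taxable wages = $2,651.97 − $31.16 = $2,620.81
State withholding: $2,620.81 × 0.0475 = $124.49
Municipal income tax: $2,620.81 × 0.025 = $65.52
OASDI: $2,651.97 × 0.05 = $132.60
Health insurance premium: $186.95
Charitable contribution: $63.03
Total deductions = $31.16 + $124.49 + $65.52 + $132.60 + $186.95 + $63.03 = $603.75
Net pay = $2,651.97 − $603.75 = $2,048.22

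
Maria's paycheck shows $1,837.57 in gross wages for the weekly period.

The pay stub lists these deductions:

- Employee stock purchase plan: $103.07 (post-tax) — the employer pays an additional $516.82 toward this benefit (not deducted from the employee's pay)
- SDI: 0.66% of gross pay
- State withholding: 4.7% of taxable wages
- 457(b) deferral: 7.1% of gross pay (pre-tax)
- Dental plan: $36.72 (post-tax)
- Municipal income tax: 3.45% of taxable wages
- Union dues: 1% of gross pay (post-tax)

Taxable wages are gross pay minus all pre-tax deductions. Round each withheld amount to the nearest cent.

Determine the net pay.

$1,397.68

457(b) deferral: $1,837.57 × 0.071 = $130.47
Taxable wages = $1,837.57 − $130.47 = $1,707.10
State withholding: $1,707.10 × 0.047 = $80.23
Municipal income tax: $1,707.10 × 0.0345 = $58.89
SDI: $1,837.57 × 0.0066 = $12.13
Union dues: $1,837.57 × 0.01 = $18.38
Employee stock purchase plan: $103.07
Dental plan: $36.72
(Employer's $516.82 toward employee stock purchase plan is not withheld from the employee.)
Total deductions = $130.47 + $80.23 + $58.89 + $12.13 + $18.38 + $103.07 + $36.72 = $439.89
Net pay = $1,837.57 − $439.89 = $1,397.68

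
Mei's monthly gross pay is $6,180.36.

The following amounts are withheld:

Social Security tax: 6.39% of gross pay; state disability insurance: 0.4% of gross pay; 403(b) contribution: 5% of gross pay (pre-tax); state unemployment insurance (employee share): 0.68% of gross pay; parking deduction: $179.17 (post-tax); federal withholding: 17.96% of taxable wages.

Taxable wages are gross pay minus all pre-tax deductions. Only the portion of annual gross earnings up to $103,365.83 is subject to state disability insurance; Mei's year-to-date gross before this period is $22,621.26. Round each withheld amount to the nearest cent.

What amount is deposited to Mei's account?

$4,176.00

403(b) contribution: $6,180.36 × 0.05 = $309.02
Taxable wages = $6,180.36 − $309.02 = $5,871.34
Federal withholding: $5,871.34 × 0.1796 = $1,054.49
Social Security tax: $6,180.36 × 0.0639 = $394.93
State unemployment insurance (employee share): $6,180.36 × 0.0068 = $42.03
State disability insurance: cap not yet reached, full $6,180.36 is subject → $6,180.36 × 0.004 = $24.72
Parking deduction: $179.17
Total deductions = $309.02 + $1,054.49 + $394.93 + $42.03 + $24.72 + $179.17 = $2,004.36
Net pay = $6,180.36 − $2,004.36 = $4,176.00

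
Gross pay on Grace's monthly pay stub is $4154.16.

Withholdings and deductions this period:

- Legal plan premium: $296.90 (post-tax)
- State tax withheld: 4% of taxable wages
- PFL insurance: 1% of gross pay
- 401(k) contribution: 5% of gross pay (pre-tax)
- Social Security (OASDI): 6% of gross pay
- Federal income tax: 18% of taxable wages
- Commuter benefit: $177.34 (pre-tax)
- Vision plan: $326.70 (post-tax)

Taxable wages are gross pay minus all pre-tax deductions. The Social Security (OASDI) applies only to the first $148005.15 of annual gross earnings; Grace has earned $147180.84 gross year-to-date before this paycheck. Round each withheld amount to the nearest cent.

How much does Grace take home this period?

$2225.31

Commuter benefit: $177.34
401(k) contribution: $4154.16 × 0.05 = $207.71
Pre-tax total = $177.34 + $207.71 = $385.05
Taxable wages = $4154.16 − $385.05 = $3769.11
State tax withheld: $3769.11 × 0.04 = $150.76
Federal income tax: $3769.11 × 0.18 = $678.44
PFL insurance: $4154.16 × 0.01 = $41.54
Social Security (OASDI): only $148005.15 − $147180.84 = $824.31 of this check is subject → $824.31 × 0.06 = $49.46
Legal plan premium: $296.90
Vision plan: $326.70
Total deductions = $177.34 + $207.71 + $150.76 + $678.44 + $41.54 + $49.46 + $296.90 + $326.70 = $1928.85
Net pay = $4154.16 − $1928.85 = $2225.31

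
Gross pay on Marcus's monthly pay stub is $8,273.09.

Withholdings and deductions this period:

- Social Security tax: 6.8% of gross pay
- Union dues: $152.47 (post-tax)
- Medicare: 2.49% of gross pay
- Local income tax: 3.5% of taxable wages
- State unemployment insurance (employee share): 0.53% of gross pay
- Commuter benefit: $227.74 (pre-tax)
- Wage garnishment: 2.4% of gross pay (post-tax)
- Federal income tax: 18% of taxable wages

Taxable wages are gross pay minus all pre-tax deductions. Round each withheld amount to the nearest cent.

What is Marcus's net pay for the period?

Commuter benefit: $227.74
Taxable wages = $8,273.09 − $227.74 = $8,045.35
Local income tax: $8,045.35 × 0.035 = $281.59
Federal income tax: $8,045.35 × 0.18 = $1,448.16
State unemployment insurance (employee share): $8,273.09 × 0.0053 = $43.85
Medicare: $8,273.09 × 0.0249 = $206.00
Social Security tax: $8,273.09 × 0.068 = $562.57
Union dues: $152.47
Wage garnishment: $8,273.09 × 0.024 = $198.55
Total deductions = $227.74 + $281.59 + $1,448.16 + $43.85 + $206.00 + $562.57 + $152.47 + $198.55 = $3,120.93
Net pay = $8,273.09 − $3,120.93 = $5,152.16

$5,152.16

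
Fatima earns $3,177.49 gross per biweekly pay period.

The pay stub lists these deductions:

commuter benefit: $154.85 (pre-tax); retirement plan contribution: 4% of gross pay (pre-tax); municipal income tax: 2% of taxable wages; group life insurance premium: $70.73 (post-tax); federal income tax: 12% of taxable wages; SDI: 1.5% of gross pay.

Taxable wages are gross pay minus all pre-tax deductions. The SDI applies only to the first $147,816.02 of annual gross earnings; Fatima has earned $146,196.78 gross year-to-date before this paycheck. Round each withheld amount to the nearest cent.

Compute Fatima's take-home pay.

Commuter benefit: $154.85
Retirement plan contribution: $3,177.49 × 0.04 = $127.10
Pre-tax total = $154.85 + $127.10 = $281.95
Taxable wages = $3,177.49 − $281.95 = $2,895.54
Municipal income tax: $2,895.54 × 0.02 = $57.91
Federal income tax: $2,895.54 × 0.12 = $347.46
SDI: only $147,816.02 − $146,196.78 = $1,619.24 of this check is subject → $1,619.24 × 0.015 = $24.29
Group life insurance premium: $70.73
Total deductions = $154.85 + $127.10 + $57.91 + $347.46 + $24.29 + $70.73 = $782.34
Net pay = $3,177.49 − $782.34 = $2,395.15

$2,395.15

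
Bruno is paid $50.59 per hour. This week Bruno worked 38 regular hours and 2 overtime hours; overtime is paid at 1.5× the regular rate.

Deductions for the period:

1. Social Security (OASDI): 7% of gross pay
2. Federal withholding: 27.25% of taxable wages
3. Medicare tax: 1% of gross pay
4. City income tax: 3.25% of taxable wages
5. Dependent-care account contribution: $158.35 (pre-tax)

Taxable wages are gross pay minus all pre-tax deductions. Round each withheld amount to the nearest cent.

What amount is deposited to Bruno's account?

$1,165.58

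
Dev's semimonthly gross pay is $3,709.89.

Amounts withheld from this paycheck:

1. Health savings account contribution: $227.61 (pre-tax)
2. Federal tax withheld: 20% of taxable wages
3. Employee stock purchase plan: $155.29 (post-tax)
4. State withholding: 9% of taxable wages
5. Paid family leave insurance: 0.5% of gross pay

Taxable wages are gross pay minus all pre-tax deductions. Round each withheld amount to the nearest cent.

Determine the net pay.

Health savings account contribution: $227.61
Taxable wages = $3,709.89 − $227.61 = $3,482.28
Federal tax withheld: $3,482.28 × 0.2 = $696.46
State withholding: $3,482.28 × 0.09 = $313.41
Paid family leave insurance: $3,709.89 × 0.005 = $18.55
Employee stock purchase plan: $155.29
Total deductions = $227.61 + $696.46 + $313.41 + $18.55 + $155.29 = $1,411.32
Net pay = $3,709.89 − $1,411.32 = $2,298.57

$2,298.57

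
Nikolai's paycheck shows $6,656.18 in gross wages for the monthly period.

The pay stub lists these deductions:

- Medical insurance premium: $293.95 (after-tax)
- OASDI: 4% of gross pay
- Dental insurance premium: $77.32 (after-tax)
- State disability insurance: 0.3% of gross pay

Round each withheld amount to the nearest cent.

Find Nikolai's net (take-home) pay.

$5,998.69

OASDI: $6,656.18 × 0.04 = $266.25
State disability insurance: $6,656.18 × 0.003 = $19.97
Dental insurance premium: $77.32
Medical insurance premium: $293.95
Total deductions = $266.25 + $19.97 + $77.32 + $293.95 = $657.49
Net pay = $6,656.18 − $657.49 = $5,998.69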